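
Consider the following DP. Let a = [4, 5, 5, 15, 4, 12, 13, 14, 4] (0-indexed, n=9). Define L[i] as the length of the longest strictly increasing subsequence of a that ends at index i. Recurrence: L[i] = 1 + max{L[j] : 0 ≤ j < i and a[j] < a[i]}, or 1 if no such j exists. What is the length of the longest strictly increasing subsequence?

5

   i    0    1    2    3    4    5    6    7    8
a[i]    4    5    5   15    4   12   13   14    4
L[i]    1    2    2    3    1    3    4    5    1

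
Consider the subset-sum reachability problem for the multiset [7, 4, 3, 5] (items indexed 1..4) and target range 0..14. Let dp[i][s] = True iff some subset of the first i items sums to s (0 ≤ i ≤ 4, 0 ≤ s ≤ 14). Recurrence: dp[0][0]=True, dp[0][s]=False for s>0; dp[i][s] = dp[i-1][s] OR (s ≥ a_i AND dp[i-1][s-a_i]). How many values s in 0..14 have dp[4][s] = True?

i\s   0   1   2   3   4   5   6   7   8   9  10  11  12  13  14
  0   T   F   F   F   F   F   F   F   F   F   F   F   F   F   F
  1   T   F   F   F   F   F   F   T   F   F   F   F   F   F   F
  2   T   F   F   F   T   F   F   T   F   F   F   T   F   F   F
  3   T   F   F   T   T   F   F   T   F   F   T   T   F   F   T
  4   T   F   F   T   T   T   F   T   T   T   T   T   T   F   T

11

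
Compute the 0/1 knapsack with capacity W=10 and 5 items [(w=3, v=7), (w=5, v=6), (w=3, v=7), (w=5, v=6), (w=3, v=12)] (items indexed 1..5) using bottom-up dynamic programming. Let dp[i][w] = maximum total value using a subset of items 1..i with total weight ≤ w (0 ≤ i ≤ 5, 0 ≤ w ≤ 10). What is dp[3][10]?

i\w   0   1   2   3   4   5   6   7   8   9  10
  0   0   0   0   0   0   0   0   0   0   0   0
  1   0   0   0   7   7   7   7   7   7   7   7
  2   0   0   0   7   7   7   7   7  13  13  13
  3   0   0   0   7   7   7  14  14  14  14  14
  4   0   0   0   7   7   7  14  14  14  14  14
  5   0   0   0  12  12  12  19  19  19  26  26

14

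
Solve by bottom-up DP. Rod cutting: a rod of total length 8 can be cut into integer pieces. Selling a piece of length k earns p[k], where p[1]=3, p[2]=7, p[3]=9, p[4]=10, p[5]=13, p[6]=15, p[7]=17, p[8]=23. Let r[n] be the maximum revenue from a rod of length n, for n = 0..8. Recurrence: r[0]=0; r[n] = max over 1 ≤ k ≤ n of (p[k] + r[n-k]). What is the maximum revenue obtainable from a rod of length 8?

   n    0    1    2    3    4    5    6    7    8
r[n]    0    3    7   10   14   17   21   24   28

28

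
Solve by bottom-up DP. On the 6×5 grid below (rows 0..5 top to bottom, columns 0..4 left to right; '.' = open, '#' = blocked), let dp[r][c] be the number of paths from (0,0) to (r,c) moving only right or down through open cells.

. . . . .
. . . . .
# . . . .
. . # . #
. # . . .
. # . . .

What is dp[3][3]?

r\c   0   1   2   3   4
  0   1   1   1   1   1
  1   1   2   3   4   5
  2   0   2   5   9  14
  3   0   2   0   9   0
  4   0   0   0   9   9
  5   0   0   0   9  18

9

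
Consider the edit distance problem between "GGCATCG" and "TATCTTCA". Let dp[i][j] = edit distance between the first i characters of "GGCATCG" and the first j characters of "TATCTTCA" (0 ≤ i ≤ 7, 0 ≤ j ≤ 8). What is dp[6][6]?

5

   ''  T  A  T  C  T  T  C  A
''  0  1  2  3  4  5  6  7  8
 G  1  1  2  3  4  5  6  7  8
 G  2  2  2  3  4  5  6  7  8
 C  3  3  3  3  3  4  5  6  7
 A  4  4  3  4  4  4  5  6  6
 T  5  4  4  3  4  4  4  5  6
 C  6  5  5  4  3  4  5  4  5
 G  7  6  6  5  4  4  5  5  5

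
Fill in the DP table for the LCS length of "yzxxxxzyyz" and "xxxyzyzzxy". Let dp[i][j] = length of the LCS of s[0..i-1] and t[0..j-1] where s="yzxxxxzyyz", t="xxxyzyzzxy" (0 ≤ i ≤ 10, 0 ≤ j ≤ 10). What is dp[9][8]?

   ''  x  x  x  y  z  y  z  z  x  y
''  0  0  0  0  0  0  0  0  0  0  0
 y  0  0  0  0  1  1  1  1  1  1  1
 z  0  0  0  0  1  2  2  2  2  2  2
 x  0  1  1  1  1  2  2  2  2  3  3
 x  0  1  2  2  2  2  2  2  2  3  3
 x  0  1  2  3  3  3  3  3  3  3  3
 x  0  1  2  3  3  3  3  3  3  4  4
 z  0  1  2  3  3  4  4  4  4  4  4
 y  0  1  2  3  4  4  5  5  5  5  5
 y  0  1  2  3  4  4  5  5  5  5  6
 z  0  1  2  3  4  5  5  6  6  6  6

5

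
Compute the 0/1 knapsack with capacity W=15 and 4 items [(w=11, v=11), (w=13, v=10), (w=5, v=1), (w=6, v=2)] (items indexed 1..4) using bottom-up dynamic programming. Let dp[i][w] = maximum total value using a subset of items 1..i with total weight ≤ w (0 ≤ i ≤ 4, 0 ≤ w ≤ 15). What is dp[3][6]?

1

i\w   0   1   2   3   4   5   6   7   8   9  10  11  12  13  14  15
  0   0   0   0   0   0   0   0   0   0   0   0   0   0   0   0   0
  1   0   0   0   0   0   0   0   0   0   0   0  11  11  11  11  11
  2   0   0   0   0   0   0   0   0   0   0   0  11  11  11  11  11
  3   0   0   0   0   0   1   1   1   1   1   1  11  11  11  11  11
  4   0   0   0   0   0   1   2   2   2   2   2  11  11  11  11  11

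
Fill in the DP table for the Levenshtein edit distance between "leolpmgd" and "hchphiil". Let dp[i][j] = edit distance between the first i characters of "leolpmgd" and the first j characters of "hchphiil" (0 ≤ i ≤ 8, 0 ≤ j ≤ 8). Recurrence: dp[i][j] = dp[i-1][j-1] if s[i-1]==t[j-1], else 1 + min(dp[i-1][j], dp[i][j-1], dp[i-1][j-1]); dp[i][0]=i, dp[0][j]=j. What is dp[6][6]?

6

   ''  h  c  h  p  h  i  i  l
''  0  1  2  3  4  5  6  7  8
 l  1  1  2  3  4  5  6  7  7
 e  2  2  2  3  4  5  6  7  8
 o  3  3  3  3  4  5  6  7  8
 l  4  4  4  4  4  5  6  7  7
 p  5  5  5  5  4  5  6  7  8
 m  6  6  6  6  5  5  6  7  8
 g  7  7  7  7  6  6  6  7  8
 d  8  8  8  8  7  7  7  7  8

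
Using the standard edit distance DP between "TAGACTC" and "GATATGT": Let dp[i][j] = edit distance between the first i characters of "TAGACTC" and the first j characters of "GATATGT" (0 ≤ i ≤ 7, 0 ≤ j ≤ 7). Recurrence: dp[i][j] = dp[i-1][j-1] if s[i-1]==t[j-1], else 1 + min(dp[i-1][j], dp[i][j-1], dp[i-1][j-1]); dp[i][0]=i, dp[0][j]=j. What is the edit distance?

5

   ''  G  A  T  A  T  G  T
''  0  1  2  3  4  5  6  7
 T  1  1  2  2  3  4  5  6
 A  2  2  1  2  2  3  4  5
 G  3  2  2  2  3  3  3  4
 A  4  3  2  3  2  3  4  4
 C  5  4  3  3  3  3  4  5
 T  6  5  4  3  4  3  4  4
 C  7  6  5  4  4  4  4  5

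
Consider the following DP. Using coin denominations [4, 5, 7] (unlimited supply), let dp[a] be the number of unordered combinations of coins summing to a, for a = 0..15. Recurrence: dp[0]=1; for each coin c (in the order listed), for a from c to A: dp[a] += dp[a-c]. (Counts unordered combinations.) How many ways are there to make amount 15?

2

after  coin     0     1     2     3     4     5     6     7     8     9    10    11    12    13    14    15
          4     1     0     0     0     1     0     0     0     1     0     0     0     1     0     0     0
          5     1     0     0     0     1     1     0     0     1     1     1     0     1     1     1     1
          7     1     0     0     0     1     1     0     1     1     1     1     1     2     1     2     2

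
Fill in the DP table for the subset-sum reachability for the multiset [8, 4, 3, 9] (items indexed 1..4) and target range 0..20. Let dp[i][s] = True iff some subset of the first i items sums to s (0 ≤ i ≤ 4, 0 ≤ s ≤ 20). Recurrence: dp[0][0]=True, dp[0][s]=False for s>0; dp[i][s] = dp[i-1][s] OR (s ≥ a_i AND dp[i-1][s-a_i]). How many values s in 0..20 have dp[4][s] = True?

13

i\s   0   1   2   3   4   5   6   7   8   9  10  11  12  13  14  15  16  17  18  19  20
  0   T   F   F   F   F   F   F   F   F   F   F   F   F   F   F   F   F   F   F   F   F
  1   T   F   F   F   F   F   F   F   T   F   F   F   F   F   F   F   F   F   F   F   F
  2   T   F   F   F   T   F   F   F   T   F   F   F   T   F   F   F   F   F   F   F   F
  3   T   F   F   T   T   F   F   T   T   F   F   T   T   F   F   T   F   F   F   F   F
  4   T   F   F   T   T   F   F   T   T   T   F   T   T   T   F   T   T   T   F   F   T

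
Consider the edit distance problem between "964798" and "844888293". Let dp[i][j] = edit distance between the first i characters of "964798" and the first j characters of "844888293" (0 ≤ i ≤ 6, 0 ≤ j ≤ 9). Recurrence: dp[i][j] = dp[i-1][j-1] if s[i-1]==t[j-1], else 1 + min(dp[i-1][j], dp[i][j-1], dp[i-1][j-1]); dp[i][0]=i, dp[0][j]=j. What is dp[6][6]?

   ''  8  4  4  8  8  8  2  9  3
''  0  1  2  3  4  5  6  7  8  9
 9  1  1  2  3  4  5  6  7  7  8
 6  2  2  2  3  4  5  6  7  8  8
 4  3  3  2  2  3  4  5  6  7  8
 7  4  4  3  3  3  4  5  6  7  8
 9  5  5  4  4  4  4  5  6  6  7
 8  6  5  5  5  4  4  4  5  6  7

4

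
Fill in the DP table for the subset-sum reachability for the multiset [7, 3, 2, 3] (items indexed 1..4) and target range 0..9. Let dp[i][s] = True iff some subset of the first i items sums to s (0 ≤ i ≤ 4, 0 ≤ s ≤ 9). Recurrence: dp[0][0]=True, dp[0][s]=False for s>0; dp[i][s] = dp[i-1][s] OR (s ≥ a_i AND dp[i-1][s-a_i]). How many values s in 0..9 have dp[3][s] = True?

i\s   0   1   2   3   4   5   6   7   8   9
  0   T   F   F   F   F   F   F   F   F   F
  1   T   F   F   F   F   F   F   T   F   F
  2   T   F   F   T   F   F   F   T   F   F
  3   T   F   T   T   F   T   F   T   F   T
  4   T   F   T   T   F   T   T   T   T   T

6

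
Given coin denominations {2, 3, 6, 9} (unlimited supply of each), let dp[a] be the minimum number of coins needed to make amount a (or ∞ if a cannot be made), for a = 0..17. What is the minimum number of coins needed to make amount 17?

3

 a  0  1  2  3  4  5  6  7  8  9 10 11 12 13 14 15 16 17
dp  0  -  1  1  2  2  1  3  2  1  3  2  2  3  3  2  4  3
(- denotes ∞ / unreachable)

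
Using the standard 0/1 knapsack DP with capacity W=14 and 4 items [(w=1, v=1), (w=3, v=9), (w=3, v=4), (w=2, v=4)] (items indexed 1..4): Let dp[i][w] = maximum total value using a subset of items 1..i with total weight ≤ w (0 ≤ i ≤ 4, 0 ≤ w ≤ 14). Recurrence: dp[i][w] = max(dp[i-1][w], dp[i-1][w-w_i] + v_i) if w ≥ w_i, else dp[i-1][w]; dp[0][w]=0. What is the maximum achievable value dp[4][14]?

18

i\w   0   1   2   3   4   5   6   7   8   9  10  11  12  13  14
  0   0   0   0   0   0   0   0   0   0   0   0   0   0   0   0
  1   0   1   1   1   1   1   1   1   1   1   1   1   1   1   1
  2   0   1   1   9  10  10  10  10  10  10  10  10  10  10  10
  3   0   1   1   9  10  10  13  14  14  14  14  14  14  14  14
  4   0   1   4   9  10  13  14  14  17  18  18  18  18  18  18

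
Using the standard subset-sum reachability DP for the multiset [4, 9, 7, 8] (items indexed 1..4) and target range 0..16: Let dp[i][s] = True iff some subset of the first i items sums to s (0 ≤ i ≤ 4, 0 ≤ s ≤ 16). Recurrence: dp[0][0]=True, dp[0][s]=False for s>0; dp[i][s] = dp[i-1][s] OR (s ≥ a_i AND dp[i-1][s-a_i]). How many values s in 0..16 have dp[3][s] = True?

7

i\s   0   1   2   3   4   5   6   7   8   9  10  11  12  13  14  15  16
  0   T   F   F   F   F   F   F   F   F   F   F   F   F   F   F   F   F
  1   T   F   F   F   T   F   F   F   F   F   F   F   F   F   F   F   F
  2   T   F   F   F   T   F   F   F   F   T   F   F   F   T   F   F   F
  3   T   F   F   F   T   F   F   T   F   T   F   T   F   T   F   F   T
  4   T   F   F   F   T   F   F   T   T   T   F   T   T   T   F   T   T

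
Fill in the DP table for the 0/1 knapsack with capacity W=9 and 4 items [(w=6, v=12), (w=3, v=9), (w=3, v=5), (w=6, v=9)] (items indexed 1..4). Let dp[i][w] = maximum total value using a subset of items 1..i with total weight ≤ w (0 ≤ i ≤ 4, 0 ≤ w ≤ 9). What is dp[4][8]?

i\w   0   1   2   3   4   5   6   7   8   9
  0   0   0   0   0   0   0   0   0   0   0
  1   0   0   0   0   0   0  12  12  12  12
  2   0   0   0   9   9   9  12  12  12  21
  3   0   0   0   9   9   9  14  14  14  21
  4   0   0   0   9   9   9  14  14  14  21

14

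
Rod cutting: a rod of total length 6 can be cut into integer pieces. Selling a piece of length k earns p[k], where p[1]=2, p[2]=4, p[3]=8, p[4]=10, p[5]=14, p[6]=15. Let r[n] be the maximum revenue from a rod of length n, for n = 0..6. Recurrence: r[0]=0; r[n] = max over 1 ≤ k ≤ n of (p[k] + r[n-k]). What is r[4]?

   n    0    1    2    3    4    5    6
r[n]    0    2    4    8   10   14   16

10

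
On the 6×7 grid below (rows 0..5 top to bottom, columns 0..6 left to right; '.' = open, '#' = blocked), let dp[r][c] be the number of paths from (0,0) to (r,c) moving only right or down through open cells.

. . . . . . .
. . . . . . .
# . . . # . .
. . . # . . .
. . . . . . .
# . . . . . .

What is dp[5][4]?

29

r\c   0   1   2   3   4   5   6
  0   1   1   1   1   1   1   1
  1   1   2   3   4   5   6   7
  2   0   2   5   9   0   6  13
  3   0   2   7   0   0   6  19
  4   0   2   9   9   9  15  34
  5   0   2  11  20  29  44  78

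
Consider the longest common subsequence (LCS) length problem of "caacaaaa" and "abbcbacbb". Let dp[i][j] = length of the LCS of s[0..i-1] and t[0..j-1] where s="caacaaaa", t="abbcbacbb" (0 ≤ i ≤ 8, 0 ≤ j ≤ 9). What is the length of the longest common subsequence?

3

   ''  a  b  b  c  b  a  c  b  b
''  0  0  0  0  0  0  0  0  0  0
 c  0  0  0  0  1  1  1  1  1  1
 a  0  1  1  1  1  1  2  2  2  2
 a  0  1  1  1  1  1  2  2  2  2
 c  0  1  1  1  2  2  2  3  3  3
 a  0  1  1  1  2  2  3  3  3  3
 a  0  1  1  1  2  2  3  3  3  3
 a  0  1  1  1  2  2  3  3  3  3
 a  0  1  1  1  2  2  3  3  3  3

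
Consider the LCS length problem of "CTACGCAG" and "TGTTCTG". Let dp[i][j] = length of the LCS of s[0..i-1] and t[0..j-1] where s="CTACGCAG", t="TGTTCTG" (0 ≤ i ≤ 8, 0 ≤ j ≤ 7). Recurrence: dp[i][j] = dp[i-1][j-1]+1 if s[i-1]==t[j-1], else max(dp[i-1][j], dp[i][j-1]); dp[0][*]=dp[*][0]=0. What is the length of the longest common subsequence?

   ''  T  G  T  T  C  T  G
''  0  0  0  0  0  0  0  0
 C  0  0  0  0  0  1  1  1
 T  0  1  1  1  1  1  2  2
 A  0  1  1  1  1  1  2  2
 C  0  1  1  1  1  2  2  2
 G  0  1  2  2  2  2  2  3
 C  0  1  2  2  2  3  3  3
 A  0  1  2  2  2  3  3  3
 G  0  1  2  2  2  3  3  4

4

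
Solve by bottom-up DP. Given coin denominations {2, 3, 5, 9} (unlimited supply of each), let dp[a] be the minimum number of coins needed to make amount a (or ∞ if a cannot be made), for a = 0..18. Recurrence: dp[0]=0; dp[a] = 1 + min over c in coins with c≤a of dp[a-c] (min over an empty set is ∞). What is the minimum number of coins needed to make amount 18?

2

 a  0  1  2  3  4  5  6  7  8  9 10 11 12 13 14 15 16 17 18
dp  0  -  1  1  2  1  2  2  2  1  2  2  2  3  2  3  3  3  2
(- denotes ∞ / unreachable)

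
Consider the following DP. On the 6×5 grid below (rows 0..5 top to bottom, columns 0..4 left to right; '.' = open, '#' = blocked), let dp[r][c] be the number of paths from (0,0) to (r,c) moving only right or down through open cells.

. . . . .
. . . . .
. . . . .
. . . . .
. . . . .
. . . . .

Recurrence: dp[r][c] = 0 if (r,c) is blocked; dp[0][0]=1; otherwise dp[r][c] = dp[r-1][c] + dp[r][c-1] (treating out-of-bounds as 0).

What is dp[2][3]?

r\c   0   1   2   3   4
  0   1   1   1   1   1
  1   1   2   3   4   5
  2   1   3   6  10  15
  3   1   4  10  20  35
  4   1   5  15  35  70
  5   1   6  21  56 126

10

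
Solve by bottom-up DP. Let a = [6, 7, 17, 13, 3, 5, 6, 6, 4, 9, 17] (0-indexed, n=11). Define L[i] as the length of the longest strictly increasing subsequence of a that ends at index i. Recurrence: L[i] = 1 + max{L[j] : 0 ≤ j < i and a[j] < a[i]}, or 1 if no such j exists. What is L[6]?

3

   i    0    1    2    3    4    5    6    7    8    9   10
a[i]    6    7   17   13    3    5    6    6    4    9   17
L[i]    1    2    3    3    1    2    3    3    2    4    5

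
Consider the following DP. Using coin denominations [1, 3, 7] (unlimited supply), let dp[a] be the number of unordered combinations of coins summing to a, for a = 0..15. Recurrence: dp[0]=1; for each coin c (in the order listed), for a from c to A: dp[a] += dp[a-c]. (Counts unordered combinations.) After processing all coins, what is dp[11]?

after  coin     0     1     2     3     4     5     6     7     8     9    10    11    12    13    14    15
          1     1     1     1     1     1     1     1     1     1     1     1     1     1     1     1     1
          3     1     1     1     2     2     2     3     3     3     4     4     4     5     5     5     6
          7     1     1     1     2     2     2     3     4     4     5     6     6     7     8     9    10

6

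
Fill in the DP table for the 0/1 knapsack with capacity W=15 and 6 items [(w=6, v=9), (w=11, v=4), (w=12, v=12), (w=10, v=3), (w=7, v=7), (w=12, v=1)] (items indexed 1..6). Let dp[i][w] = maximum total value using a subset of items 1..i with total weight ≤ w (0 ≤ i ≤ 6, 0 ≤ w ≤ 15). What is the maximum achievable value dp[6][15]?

i\w   0   1   2   3   4   5   6   7   8   9  10  11  12  13  14  15
  0   0   0   0   0   0   0   0   0   0   0   0   0   0   0   0   0
  1   0   0   0   0   0   0   9   9   9   9   9   9   9   9   9   9
  2   0   0   0   0   0   0   9   9   9   9   9   9   9   9   9   9
  3   0   0   0   0   0   0   9   9   9   9   9   9  12  12  12  12
  4   0   0   0   0   0   0   9   9   9   9   9   9  12  12  12  12
  5   0   0   0   0   0   0   9   9   9   9   9   9  12  16  16  16
  6   0   0   0   0   0   0   9   9   9   9   9   9  12  16  16  16

16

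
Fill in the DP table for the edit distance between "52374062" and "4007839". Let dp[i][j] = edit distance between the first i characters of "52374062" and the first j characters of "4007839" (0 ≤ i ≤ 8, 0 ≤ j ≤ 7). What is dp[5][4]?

   ''  4  0  0  7  8  3  9
''  0  1  2  3  4  5  6  7
 5  1  1  2  3  4  5  6  7
 2  2  2  2  3  4  5  6  7
 3  3  3  3  3  4  5  5  6
 7  4  4  4  4  3  4  5  6
 4  5  4  5  5  4  4  5  6
 0  6  5  4  5  5  5  5  6
 6  7  6  5  5  6  6  6  6
 2  8  7  6  6  6  7  7  7

4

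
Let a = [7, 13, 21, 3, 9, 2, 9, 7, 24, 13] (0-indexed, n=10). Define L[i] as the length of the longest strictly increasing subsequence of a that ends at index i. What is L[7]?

   i    0    1    2    3    4    5    6    7    8    9
a[i]    7   13   21    3    9    2    9    7   24   13
L[i]    1    2    3    1    2    1    2    2    4    3

2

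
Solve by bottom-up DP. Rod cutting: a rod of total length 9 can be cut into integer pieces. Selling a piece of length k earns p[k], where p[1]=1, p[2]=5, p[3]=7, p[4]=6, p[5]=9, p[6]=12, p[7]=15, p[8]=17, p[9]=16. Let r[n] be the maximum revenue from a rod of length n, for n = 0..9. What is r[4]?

10

   n    0    1    2    3    4    5    6    7    8    9
r[n]    0    1    5    7   10   12   15   17   20   22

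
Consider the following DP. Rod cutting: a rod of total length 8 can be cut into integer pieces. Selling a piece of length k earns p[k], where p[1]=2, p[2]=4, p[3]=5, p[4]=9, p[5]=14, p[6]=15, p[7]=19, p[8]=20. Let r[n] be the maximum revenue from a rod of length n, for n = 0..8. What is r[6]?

16

   n    0    1    2    3    4    5    6    7    8
r[n]    0    2    4    6    9   14   16   19   21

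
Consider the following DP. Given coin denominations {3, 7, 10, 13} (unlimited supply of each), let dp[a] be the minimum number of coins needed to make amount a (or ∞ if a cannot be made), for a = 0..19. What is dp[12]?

4

 a  0  1  2  3  4  5  6  7  8  9 10 11 12 13 14 15 16 17 18 19
dp  0  -  -  1  -  -  2  1  -  3  1  -  4  1  2  5  2  2  6  3
(- denotes ∞ / unreachable)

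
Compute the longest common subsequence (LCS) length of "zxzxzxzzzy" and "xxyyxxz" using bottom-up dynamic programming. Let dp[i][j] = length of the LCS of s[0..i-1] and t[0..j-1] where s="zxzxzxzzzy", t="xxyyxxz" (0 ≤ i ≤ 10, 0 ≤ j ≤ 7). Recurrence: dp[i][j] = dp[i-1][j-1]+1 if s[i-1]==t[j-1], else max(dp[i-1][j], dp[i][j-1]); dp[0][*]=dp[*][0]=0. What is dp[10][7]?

4

   ''  x  x  y  y  x  x  z
''  0  0  0  0  0  0  0  0
 z  0  0  0  0  0  0  0  1
 x  0  1  1  1  1  1  1  1
 z  0  1  1  1  1  1  1  2
 x  0  1  2  2  2  2  2  2
 z  0  1  2  2  2  2  2  3
 x  0  1  2  2  2  3  3  3
 z  0  1  2  2  2  3  3  4
 z  0  1  2  2  2  3  3  4
 z  0  1  2  2  2  3  3  4
 y  0  1  2  3  3  3  3  4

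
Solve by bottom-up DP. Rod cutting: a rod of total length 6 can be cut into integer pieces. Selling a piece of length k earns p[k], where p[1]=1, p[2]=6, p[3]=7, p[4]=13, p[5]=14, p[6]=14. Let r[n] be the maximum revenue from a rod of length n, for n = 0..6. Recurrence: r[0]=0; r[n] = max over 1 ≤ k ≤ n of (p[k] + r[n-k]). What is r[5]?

   n    0    1    2    3    4    5    6
r[n]    0    1    6    7   13   14   19

14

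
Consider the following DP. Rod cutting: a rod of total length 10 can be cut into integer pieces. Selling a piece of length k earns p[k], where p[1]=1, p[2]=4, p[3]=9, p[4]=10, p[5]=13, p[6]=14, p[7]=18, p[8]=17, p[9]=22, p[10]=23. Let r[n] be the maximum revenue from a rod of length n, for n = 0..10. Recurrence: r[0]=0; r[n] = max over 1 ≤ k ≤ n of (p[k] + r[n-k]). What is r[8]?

   n    0    1    2    3    4    5    6    7    8    9   10
r[n]    0    1    4    9   10   13   18   19   22   27   28

22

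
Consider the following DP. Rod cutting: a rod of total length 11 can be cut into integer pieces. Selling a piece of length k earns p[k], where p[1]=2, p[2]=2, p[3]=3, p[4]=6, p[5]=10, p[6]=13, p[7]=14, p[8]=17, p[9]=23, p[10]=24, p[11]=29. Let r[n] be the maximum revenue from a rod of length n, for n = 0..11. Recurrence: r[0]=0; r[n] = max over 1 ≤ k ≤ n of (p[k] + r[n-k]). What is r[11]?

   n    0    1    2    3    4    5    6    7    8    9   10   11
r[n]    0    2    4    6    8   10   13   15   17   23   25   29

29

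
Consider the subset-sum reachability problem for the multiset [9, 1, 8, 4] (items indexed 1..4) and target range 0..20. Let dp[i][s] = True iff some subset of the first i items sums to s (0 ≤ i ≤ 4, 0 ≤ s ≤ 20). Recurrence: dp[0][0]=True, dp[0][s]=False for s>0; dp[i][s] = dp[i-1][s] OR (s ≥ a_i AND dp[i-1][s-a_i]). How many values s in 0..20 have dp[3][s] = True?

7

i\s   0   1   2   3   4   5   6   7   8   9  10  11  12  13  14  15  16  17  18  19  20
  0   T   F   F   F   F   F   F   F   F   F   F   F   F   F   F   F   F   F   F   F   F
  1   T   F   F   F   F   F   F   F   F   T   F   F   F   F   F   F   F   F   F   F   F
  2   T   T   F   F   F   F   F   F   F   T   T   F   F   F   F   F   F   F   F   F   F
  3   T   T   F   F   F   F   F   F   T   T   T   F   F   F   F   F   F   T   T   F   F
  4   T   T   F   F   T   T   F   F   T   T   T   F   T   T   T   F   F   T   T   F   F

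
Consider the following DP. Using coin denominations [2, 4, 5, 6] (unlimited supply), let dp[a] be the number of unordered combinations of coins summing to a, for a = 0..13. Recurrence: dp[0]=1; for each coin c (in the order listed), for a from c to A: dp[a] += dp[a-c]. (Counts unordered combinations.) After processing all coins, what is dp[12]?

after  coin     0     1     2     3     4     5     6     7     8     9    10    11    12    13
          2     1     0     1     0     1     0     1     0     1     0     1     0     1     0
          4     1     0     1     0     2     0     2     0     3     0     3     0     4     0
          5     1     0     1     0     2     1     2     1     3     2     4     2     5     3
          6     1     0     1     0     2     1     3     1     4     2     6     3     8     4

8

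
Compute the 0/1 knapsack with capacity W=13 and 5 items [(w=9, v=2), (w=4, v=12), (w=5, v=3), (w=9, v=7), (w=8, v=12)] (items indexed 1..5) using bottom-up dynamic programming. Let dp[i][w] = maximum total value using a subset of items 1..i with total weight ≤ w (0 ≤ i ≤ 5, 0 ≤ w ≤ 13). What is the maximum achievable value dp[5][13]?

24

i\w   0   1   2   3   4   5   6   7   8   9  10  11  12  13
  0   0   0   0   0   0   0   0   0   0   0   0   0   0   0
  1   0   0   0   0   0   0   0   0   0   2   2   2   2   2
  2   0   0   0   0  12  12  12  12  12  12  12  12  12  14
  3   0   0   0   0  12  12  12  12  12  15  15  15  15  15
  4   0   0   0   0  12  12  12  12  12  15  15  15  15  19
  5   0   0   0   0  12  12  12  12  12  15  15  15  24  24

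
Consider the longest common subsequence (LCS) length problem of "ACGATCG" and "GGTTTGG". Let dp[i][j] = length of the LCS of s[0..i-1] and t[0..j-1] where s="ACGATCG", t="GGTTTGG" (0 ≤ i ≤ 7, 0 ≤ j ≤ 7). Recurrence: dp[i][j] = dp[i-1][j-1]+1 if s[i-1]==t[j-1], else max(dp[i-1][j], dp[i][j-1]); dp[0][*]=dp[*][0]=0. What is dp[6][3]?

   ''  G  G  T  T  T  G  G
''  0  0  0  0  0  0  0  0
 A  0  0  0  0  0  0  0  0
 C  0  0  0  0  0  0  0  0
 G  0  1  1  1  1  1  1  1
 A  0  1  1  1  1  1  1  1
 T  0  1  1  2  2  2  2  2
 C  0  1  1  2  2  2  2  2
 G  0  1  2  2  2  2  3  3

2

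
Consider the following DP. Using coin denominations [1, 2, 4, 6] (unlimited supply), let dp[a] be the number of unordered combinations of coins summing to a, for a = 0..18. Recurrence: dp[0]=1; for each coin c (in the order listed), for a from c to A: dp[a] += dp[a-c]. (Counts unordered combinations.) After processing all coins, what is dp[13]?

23

after  coin     0     1     2     3     4     5     6     7     8     9    10    11    12    13    14    15    16    17    18
          1     1     1     1     1     1     1     1     1     1     1     1     1     1     1     1     1     1     1     1
          2     1     1     2     2     3     3     4     4     5     5     6     6     7     7     8     8     9     9    10
          4     1     1     2     2     4     4     6     6     9     9    12    12    16    16    20    20    25    25    30
          6     1     1     2     2     4     4     7     7    11    11    16    16    23    23    31    31    41    41    53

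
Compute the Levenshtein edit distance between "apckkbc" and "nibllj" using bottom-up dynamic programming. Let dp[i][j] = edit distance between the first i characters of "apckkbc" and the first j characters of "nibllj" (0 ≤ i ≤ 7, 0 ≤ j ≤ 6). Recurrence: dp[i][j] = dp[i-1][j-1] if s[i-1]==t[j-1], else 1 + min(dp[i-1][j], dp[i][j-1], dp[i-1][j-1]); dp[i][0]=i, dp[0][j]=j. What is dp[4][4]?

   ''  n  i  b  l  l  j
''  0  1  2  3  4  5  6
 a  1  1  2  3  4  5  6
 p  2  2  2  3  4  5  6
 c  3  3  3  3  4  5  6
 k  4  4  4  4  4  5  6
 k  5  5  5  5  5  5  6
 b  6  6  6  5  6  6  6
 c  7  7  7  6  6  7  7

4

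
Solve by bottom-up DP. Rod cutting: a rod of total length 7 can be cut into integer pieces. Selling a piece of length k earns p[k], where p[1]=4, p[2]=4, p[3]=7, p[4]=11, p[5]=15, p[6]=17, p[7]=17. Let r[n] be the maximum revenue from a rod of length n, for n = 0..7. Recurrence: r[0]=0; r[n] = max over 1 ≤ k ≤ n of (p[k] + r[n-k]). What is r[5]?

20

   n    0    1    2    3    4    5    6    7
r[n]    0    4    8   12   16   20   24   28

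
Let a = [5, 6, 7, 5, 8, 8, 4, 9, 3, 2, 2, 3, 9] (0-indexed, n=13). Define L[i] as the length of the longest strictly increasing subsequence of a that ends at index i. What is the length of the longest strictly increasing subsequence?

   i    0    1    2    3    4    5    6    7    8    9   10   11   12
a[i]    5    6    7    5    8    8    4    9    3    2    2    3    9
L[i]    1    2    3    1    4    4    1    5    1    1    1    2    5

5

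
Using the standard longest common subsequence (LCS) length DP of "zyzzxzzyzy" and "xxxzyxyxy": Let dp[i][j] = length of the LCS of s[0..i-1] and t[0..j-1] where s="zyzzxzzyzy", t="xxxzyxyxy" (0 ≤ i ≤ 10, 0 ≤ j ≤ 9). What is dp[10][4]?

   ''  x  x  x  z  y  x  y  x  y
''  0  0  0  0  0  0  0  0  0  0
 z  0  0  0  0  1  1  1  1  1  1
 y  0  0  0  0  1  2  2  2  2  2
 z  0  0  0  0  1  2  2  2  2  2
 z  0  0  0  0  1  2  2  2  2  2
 x  0  1  1  1  1  2  3  3  3  3
 z  0  1  1  1  2  2  3  3  3  3
 z  0  1  1  1  2  2  3  3  3  3
 y  0  1  1  1  2  3  3  4  4  4
 z  0  1  1  1  2  3  3  4  4  4
 y  0  1  1  1  2  3  3  4  4  5

2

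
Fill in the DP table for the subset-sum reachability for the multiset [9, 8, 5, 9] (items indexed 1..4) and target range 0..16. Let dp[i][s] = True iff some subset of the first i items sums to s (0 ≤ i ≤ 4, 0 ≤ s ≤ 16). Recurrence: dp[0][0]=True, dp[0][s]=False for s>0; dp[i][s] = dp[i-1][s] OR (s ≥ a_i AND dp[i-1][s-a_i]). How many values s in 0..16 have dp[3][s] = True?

i\s   0   1   2   3   4   5   6   7   8   9  10  11  12  13  14  15  16
  0   T   F   F   F   F   F   F   F   F   F   F   F   F   F   F   F   F
  1   T   F   F   F   F   F   F   F   F   T   F   F   F   F   F   F   F
  2   T   F   F   F   F   F   F   F   T   T   F   F   F   F   F   F   F
  3   T   F   F   F   F   T   F   F   T   T   F   F   F   T   T   F   F
  4   T   F   F   F   F   T   F   F   T   T   F   F   F   T   T   F   F

6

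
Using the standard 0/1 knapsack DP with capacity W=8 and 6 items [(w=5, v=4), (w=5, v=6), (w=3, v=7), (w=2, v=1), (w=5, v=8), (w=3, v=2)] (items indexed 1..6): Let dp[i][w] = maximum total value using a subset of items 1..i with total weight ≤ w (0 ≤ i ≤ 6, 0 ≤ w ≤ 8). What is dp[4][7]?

i\w   0   1   2   3   4   5   6   7   8
  0   0   0   0   0   0   0   0   0   0
  1   0   0   0   0   0   4   4   4   4
  2   0   0   0   0   0   6   6   6   6
  3   0   0   0   7   7   7   7   7  13
  4   0   0   1   7   7   8   8   8  13
  5   0   0   1   7   7   8   8   9  15
  6   0   0   1   7   7   8   9   9  15

8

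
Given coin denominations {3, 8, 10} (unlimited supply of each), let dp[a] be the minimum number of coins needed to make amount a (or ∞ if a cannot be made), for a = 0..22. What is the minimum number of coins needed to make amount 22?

 a  0  1  2  3  4  5  6  7  8  9 10 11 12 13 14 15 16 17 18 19 20 21 22
dp  0  -  -  1  -  -  2  -  1  3  1  2  4  2  3  5  2  4  2  3  2  3  4
(- denotes ∞ / unreachable)

4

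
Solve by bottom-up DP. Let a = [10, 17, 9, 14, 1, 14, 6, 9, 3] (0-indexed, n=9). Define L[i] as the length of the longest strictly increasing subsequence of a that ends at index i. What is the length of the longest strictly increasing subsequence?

   i    0    1    2    3    4    5    6    7    8
a[i]   10   17    9   14    1   14    6    9    3
L[i]    1    2    1    2    1    2    2    3    2

3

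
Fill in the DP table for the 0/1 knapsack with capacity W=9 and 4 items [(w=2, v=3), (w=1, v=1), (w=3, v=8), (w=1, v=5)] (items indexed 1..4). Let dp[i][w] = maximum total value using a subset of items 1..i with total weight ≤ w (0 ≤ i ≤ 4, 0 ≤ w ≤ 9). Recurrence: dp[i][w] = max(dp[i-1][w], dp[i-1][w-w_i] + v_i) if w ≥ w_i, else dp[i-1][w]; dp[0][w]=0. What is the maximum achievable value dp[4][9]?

17

i\w   0   1   2   3   4   5   6   7   8   9
  0   0   0   0   0   0   0   0   0   0   0
  1   0   0   3   3   3   3   3   3   3   3
  2   0   1   3   4   4   4   4   4   4   4
  3   0   1   3   8   9  11  12  12  12  12
  4   0   5   6   8  13  14  16  17  17  17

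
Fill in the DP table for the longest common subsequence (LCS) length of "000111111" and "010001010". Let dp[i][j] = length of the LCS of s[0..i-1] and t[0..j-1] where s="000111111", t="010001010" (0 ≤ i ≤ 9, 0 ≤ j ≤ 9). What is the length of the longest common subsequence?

5

   ''  0  1  0  0  0  1  0  1  0
''  0  0  0  0  0  0  0  0  0  0
 0  0  1  1  1  1  1  1  1  1  1
 0  0  1  1  2  2  2  2  2  2  2
 0  0  1  1  2  3  3  3  3  3  3
 1  0  1  2  2  3  3  4  4  4  4
 1  0  1  2  2  3  3  4  4  5  5
 1  0  1  2  2  3  3  4  4  5  5
 1  0  1  2  2  3  3  4  4  5  5
 1  0  1  2  2  3  3  4  4  5  5
 1  0  1  2  2  3  3  4  4  5  5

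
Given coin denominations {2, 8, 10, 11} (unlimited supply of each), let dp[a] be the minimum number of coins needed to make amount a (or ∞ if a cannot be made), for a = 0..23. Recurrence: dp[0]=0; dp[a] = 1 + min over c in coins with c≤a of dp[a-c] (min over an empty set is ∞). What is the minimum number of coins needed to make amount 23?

 a  0  1  2  3  4  5  6  7  8  9 10 11 12 13 14 15 16 17 18 19 20 21 22 23
dp  0  -  1  -  2  -  3  -  1  -  1  1  2  2  3  3  2  4  2  2  2  2  2  3
(- denotes ∞ / unreachable)

3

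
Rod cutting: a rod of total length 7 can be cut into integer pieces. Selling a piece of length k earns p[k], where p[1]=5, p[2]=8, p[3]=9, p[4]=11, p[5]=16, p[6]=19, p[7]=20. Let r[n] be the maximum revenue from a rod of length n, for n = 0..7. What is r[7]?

   n    0    1    2    3    4    5    6    7
r[n]    0    5   10   15   20   25   30   35

35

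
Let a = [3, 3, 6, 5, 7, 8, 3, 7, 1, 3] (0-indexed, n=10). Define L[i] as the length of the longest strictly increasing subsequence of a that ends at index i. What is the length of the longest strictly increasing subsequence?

   i    0    1    2    3    4    5    6    7    8    9
a[i]    3    3    6    5    7    8    3    7    1    3
L[i]    1    1    2    2    3    4    1    3    1    2

4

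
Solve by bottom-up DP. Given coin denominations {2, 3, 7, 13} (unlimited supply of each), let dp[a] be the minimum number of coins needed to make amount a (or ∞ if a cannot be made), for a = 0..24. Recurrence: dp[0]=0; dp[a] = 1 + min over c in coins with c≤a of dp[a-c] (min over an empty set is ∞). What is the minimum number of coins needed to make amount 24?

4

 a  0  1  2  3  4  5  6  7  8  9 10 11 12 13 14 15 16 17 18 19 20 21 22 23 24
dp  0  -  1  1  2  2  2  1  3  2  2  3  3  1  2  2  2  3  3  3  2  3  3  3  4
(- denotes ∞ / unreachable)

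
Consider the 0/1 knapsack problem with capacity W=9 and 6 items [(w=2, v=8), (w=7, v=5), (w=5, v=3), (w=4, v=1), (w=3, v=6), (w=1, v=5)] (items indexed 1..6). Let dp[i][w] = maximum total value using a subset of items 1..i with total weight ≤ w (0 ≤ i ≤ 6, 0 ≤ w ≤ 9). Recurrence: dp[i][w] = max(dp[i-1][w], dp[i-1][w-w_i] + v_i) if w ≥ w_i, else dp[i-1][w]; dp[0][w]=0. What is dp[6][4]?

13

i\w   0   1   2   3   4   5   6   7   8   9
  0   0   0   0   0   0   0   0   0   0   0
  1   0   0   8   8   8   8   8   8   8   8
  2   0   0   8   8   8   8   8   8   8  13
  3   0   0   8   8   8   8   8  11  11  13
  4   0   0   8   8   8   8   9  11  11  13
  5   0   0   8   8   8  14  14  14  14  15
  6   0   5   8  13  13  14  19  19  19  19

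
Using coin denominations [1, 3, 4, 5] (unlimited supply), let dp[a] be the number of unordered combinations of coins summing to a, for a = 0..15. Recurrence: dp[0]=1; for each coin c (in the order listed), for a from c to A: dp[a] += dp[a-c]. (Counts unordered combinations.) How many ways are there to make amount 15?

27

after  coin     0     1     2     3     4     5     6     7     8     9    10    11    12    13    14    15
          1     1     1     1     1     1     1     1     1     1     1     1     1     1     1     1     1
          3     1     1     1     2     2     2     3     3     3     4     4     4     5     5     5     6
          4     1     1     1     2     3     3     4     5     6     7     8     9    11    12    13    15
          5     1     1     1     2     3     4     5     6     8    10    12    14    17    20    23    27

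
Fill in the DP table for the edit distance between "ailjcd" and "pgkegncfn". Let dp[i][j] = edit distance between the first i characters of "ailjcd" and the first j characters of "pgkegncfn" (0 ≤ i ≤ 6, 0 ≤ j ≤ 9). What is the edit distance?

8

   ''  p  g  k  e  g  n  c  f  n
''  0  1  2  3  4  5  6  7  8  9
 a  1  1  2  3  4  5  6  7  8  9
 i  2  2  2  3  4  5  6  7  8  9
 l  3  3  3  3  4  5  6  7  8  9
 j  4  4  4  4  4  5  6  7  8  9
 c  5  5  5  5  5  5  6  6  7  8
 d  6  6  6  6  6  6  6  7  7  8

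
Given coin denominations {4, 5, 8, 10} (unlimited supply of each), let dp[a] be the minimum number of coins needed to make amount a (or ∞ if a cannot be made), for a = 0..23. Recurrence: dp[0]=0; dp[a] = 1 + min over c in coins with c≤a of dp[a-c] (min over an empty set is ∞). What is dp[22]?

 a  0  1  2  3  4  5  6  7  8  9 10 11 12 13 14 15 16 17 18 19 20 21 22 23
dp  0  -  -  -  1  1  -  -  1  2  1  -  2  2  2  2  2  3  2  3  2  3  3  3
(- denotes ∞ / unreachable)

3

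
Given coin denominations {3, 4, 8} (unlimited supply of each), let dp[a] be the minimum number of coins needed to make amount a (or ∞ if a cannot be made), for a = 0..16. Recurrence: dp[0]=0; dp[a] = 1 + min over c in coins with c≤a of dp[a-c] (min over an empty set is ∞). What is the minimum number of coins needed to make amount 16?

2

 a  0  1  2  3  4  5  6  7  8  9 10 11 12 13 14 15 16
dp  0  -  -  1  1  -  2  2  1  3  3  2  2  4  3  3  2
(- denotes ∞ / unreachable)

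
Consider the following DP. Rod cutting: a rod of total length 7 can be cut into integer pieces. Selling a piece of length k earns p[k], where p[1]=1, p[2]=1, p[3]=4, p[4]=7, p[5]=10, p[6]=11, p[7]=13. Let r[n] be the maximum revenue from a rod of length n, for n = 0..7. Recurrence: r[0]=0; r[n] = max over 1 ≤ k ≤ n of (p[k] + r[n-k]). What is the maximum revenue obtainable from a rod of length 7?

   n    0    1    2    3    4    5    6    7
r[n]    0    1    2    4    7   10   11   13

13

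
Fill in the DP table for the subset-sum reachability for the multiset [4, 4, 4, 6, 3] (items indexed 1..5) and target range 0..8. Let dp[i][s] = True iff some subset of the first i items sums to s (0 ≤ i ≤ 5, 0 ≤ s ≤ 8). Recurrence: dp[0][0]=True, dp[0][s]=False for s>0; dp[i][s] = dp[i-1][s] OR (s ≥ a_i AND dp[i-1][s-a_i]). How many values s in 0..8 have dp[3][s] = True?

3

i\s   0   1   2   3   4   5   6   7   8
  0   T   F   F   F   F   F   F   F   F
  1   T   F   F   F   T   F   F   F   F
  2   T   F   F   F   T   F   F   F   T
  3   T   F   F   F   T   F   F   F   T
  4   T   F   F   F   T   F   T   F   T
  5   T   F   F   T   T   F   T   T   T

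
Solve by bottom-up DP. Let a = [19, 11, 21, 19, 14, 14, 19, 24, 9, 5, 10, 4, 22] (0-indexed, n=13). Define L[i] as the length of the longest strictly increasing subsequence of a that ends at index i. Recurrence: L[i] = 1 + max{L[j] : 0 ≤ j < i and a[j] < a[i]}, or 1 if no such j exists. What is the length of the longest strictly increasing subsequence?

   i    0    1    2    3    4    5    6    7    8    9   10   11   12
a[i]   19   11   21   19   14   14   19   24    9    5   10    4   22
L[i]    1    1    2    2    2    2    3    4    1    1    2    1    4

4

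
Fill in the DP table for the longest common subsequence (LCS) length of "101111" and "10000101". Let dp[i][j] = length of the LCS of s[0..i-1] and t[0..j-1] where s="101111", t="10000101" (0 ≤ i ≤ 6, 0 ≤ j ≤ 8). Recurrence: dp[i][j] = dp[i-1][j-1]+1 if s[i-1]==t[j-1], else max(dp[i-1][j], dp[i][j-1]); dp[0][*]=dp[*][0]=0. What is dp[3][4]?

2

   ''  1  0  0  0  0  1  0  1
''  0  0  0  0  0  0  0  0  0
 1  0  1  1  1  1  1  1  1  1
 0  0  1  2  2  2  2  2  2  2
 1  0  1  2  2  2  2  3  3  3
 1  0  1  2  2  2  2  3  3  4
 1  0  1  2  2  2  2  3  3  4
 1  0  1  2  2  2  2  3  3  4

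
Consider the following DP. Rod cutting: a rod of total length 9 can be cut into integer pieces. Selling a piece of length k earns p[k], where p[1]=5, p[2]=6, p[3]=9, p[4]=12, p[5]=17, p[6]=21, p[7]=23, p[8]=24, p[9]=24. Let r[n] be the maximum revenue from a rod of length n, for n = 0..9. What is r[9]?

   n    0    1    2    3    4    5    6    7    8    9
r[n]    0    5   10   15   20   25   30   35   40   45

45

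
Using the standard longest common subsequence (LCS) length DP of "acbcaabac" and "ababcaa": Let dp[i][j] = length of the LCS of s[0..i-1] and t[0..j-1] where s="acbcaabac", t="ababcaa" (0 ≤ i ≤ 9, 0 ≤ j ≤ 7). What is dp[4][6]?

3

   ''  a  b  a  b  c  a  a
''  0  0  0  0  0  0  0  0
 a  0  1  1  1  1  1  1  1
 c  0  1  1  1  1  2  2  2
 b  0  1  2  2  2  2  2  2
 c  0  1  2  2  2  3  3  3
 a  0  1  2  3  3  3  4  4
 a  0  1  2  3  3  3  4  5
 b  0  1  2  3  4  4  4  5
 a  0  1  2  3  4  4  5  5
 c  0  1  2  3  4  5  5  5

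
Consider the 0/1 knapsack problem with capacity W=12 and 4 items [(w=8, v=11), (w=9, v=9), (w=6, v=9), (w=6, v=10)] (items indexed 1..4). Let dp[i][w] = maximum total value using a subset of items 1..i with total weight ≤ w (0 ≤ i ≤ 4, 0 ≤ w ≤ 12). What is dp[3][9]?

11

i\w   0   1   2   3   4   5   6   7   8   9  10  11  12
  0   0   0   0   0   0   0   0   0   0   0   0   0   0
  1   0   0   0   0   0   0   0   0  11  11  11  11  11
  2   0   0   0   0   0   0   0   0  11  11  11  11  11
  3   0   0   0   0   0   0   9   9  11  11  11  11  11
  4   0   0   0   0   0   0  10  10  11  11  11  11  19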